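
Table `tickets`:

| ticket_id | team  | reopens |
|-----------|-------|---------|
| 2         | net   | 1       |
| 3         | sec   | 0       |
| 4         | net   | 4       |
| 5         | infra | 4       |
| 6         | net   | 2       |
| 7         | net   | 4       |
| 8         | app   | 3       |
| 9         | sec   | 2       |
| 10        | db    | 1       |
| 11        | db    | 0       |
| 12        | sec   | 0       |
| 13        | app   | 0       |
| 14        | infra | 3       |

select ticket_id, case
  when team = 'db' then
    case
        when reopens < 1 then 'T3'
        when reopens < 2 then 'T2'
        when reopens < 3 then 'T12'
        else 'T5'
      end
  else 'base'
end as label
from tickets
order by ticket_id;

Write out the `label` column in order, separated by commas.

base, base, base, base, base, base, base, base, T2, T3, base, base, base

ticket_id=2: team='net' → outer ELSE → base
ticket_id=3: team='sec' → outer ELSE → base
ticket_id=4: team='net' → outer ELSE → base
ticket_id=5: team='infra' → outer ELSE → base
ticket_id=6: team='net' → outer ELSE → base
ticket_id=7: team='net' → outer ELSE → base
ticket_id=8: team='app' → outer ELSE → base
ticket_id=9: team='sec' → outer ELSE → base
ticket_id=10: team='db' → inner[reopens < 2] → T2
ticket_id=11: team='db' → inner[reopens < 1] → T3
ticket_id=12: team='sec' → outer ELSE → base
ticket_id=13: team='app' → outer ELSE → base
ticket_id=14: team='infra' → outer ELSE → base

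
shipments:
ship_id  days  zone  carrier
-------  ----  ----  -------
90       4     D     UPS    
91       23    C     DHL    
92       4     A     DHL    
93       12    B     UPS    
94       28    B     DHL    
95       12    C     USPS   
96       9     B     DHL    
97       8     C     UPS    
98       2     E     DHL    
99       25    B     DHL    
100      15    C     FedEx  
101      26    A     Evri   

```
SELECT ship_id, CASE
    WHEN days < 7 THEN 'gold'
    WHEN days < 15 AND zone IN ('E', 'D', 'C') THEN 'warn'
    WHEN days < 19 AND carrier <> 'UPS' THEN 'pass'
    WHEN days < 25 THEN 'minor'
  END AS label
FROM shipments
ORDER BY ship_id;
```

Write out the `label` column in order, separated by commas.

ship_id=90: days < 7 → gold
ship_id=91: days < 25 → minor
ship_id=92: days < 7 → gold
ship_id=93: days < 25 → minor
ship_id=94: (no match → NULL) → NULL
ship_id=95: days < 15 AND zone IN ('E', 'D', 'C') → warn
ship_id=96: days < 19 AND carrier <> 'UPS' → pass
ship_id=97: days < 15 AND zone IN ('E', 'D', 'C') → warn
ship_id=98: days < 7 → gold
ship_id=99: (no match → NULL) → NULL
ship_id=100: days < 19 AND carrier <> 'UPS' → pass
ship_id=101: (no match → NULL) → NULL

gold, minor, gold, minor, NULL, warn, pass, warn, gold, NULL, pass, NULL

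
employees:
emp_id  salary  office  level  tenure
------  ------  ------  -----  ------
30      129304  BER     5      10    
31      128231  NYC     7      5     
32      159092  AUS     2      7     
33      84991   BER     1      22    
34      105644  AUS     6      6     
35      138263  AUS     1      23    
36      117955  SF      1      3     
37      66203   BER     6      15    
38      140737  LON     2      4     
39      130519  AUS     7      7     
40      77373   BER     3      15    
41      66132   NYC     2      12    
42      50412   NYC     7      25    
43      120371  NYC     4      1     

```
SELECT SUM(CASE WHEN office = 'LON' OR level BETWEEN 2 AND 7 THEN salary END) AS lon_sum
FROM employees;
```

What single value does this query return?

emp_id=30: ✓ → 129304
emp_id=31: ✓ → 128231
emp_id=32: ✓ → 159092
emp_id=33: ✗
emp_id=34: ✓ → 105644
emp_id=35: ✗
emp_id=36: ✗
emp_id=37: ✓ → 66203
emp_id=38: ✓ → 140737
emp_id=39: ✓ → 130519
emp_id=40: ✓ → 77373
emp_id=41: ✓ → 66132
emp_id=42: ✓ → 50412
emp_id=43: ✓ → 120371
lon_sum = 129304 + 128231 + 159092 + 105644 + 66203 + 140737 + 130519 + 77373 + 66132 + 50412 + 120371 = 1174018

1174018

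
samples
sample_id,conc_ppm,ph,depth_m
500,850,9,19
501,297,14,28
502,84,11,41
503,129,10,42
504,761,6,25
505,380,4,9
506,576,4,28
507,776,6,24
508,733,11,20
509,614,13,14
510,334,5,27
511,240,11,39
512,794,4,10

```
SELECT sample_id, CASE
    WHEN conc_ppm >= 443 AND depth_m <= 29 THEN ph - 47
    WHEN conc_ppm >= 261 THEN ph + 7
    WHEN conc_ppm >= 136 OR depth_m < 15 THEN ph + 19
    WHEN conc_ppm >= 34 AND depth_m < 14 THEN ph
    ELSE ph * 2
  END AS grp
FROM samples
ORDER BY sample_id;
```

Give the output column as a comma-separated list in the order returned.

-38, 21, 22, 20, -41, 11, -43, -41, -36, -34, 12, 30, -43

sample_id=500: conc_ppm >= 443 AND depth_m <= 29 → -38
sample_id=501: conc_ppm >= 261 → 21
sample_id=502: ELSE → 22
sample_id=503: ELSE → 20
sample_id=504: conc_ppm >= 443 AND depth_m <= 29 → -41
sample_id=505: conc_ppm >= 261 → 11
sample_id=506: conc_ppm >= 443 AND depth_m <= 29 → -43
sample_id=507: conc_ppm >= 443 AND depth_m <= 29 → -41
sample_id=508: conc_ppm >= 443 AND depth_m <= 29 → -36
sample_id=509: conc_ppm >= 443 AND depth_m <= 29 → -34
sample_id=510: conc_ppm >= 261 → 12
sample_id=511: conc_ppm >= 136 OR depth_m < 15 → 30
sample_id=512: conc_ppm >= 443 AND depth_m <= 29 → -43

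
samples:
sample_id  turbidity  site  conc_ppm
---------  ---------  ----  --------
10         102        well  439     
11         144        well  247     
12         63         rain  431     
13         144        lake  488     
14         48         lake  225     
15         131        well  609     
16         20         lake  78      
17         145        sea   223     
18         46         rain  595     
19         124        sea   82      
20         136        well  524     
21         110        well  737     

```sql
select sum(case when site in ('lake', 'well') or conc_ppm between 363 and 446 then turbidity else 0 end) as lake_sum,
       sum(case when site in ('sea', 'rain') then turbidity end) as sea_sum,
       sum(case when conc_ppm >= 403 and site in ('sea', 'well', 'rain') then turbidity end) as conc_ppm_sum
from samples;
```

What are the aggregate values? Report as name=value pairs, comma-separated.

[lake_sum: site in ('lake', 'well') or conc_ppm between 363 and 446]
sample_id=10: ✓ → 102
sample_id=11: ✓ → 144
sample_id=12: ✓ → 63
sample_id=13: ✓ → 144
sample_id=14: ✓ → 48
sample_id=15: ✓ → 131
sample_id=16: ✓ → 20
sample_id=17: ✗
sample_id=18: ✗
sample_id=19: ✗
sample_id=20: ✓ → 136
sample_id=21: ✓ → 110
lake_sum = 102 + 144 + 63 + 144 + 48 + 131 + 20 + 136 + 110 = 898
—
[sea_sum: site in ('sea', 'rain')]
sample_id=10: ✗
sample_id=11: ✗
sample_id=12: ✓ → 63
sample_id=13: ✗
sample_id=14: ✗
sample_id=15: ✗
sample_id=16: ✗
sample_id=17: ✓ → 145
sample_id=18: ✓ → 46
sample_id=19: ✓ → 124
sample_id=20: ✗
sample_id=21: ✗
sea_sum = 63 + 145 + 46 + 124 = 378
—
[conc_ppm_sum: conc_ppm >= 403 and site in ('sea', 'well', 'rain')]
sample_id=10: ✓ → 102
sample_id=11: ✗
sample_id=12: ✓ → 63
sample_id=13: ✗
sample_id=14: ✗
sample_id=15: ✓ → 131
sample_id=16: ✗
sample_id=17: ✗
sample_id=18: ✓ → 46
sample_id=19: ✗
sample_id=20: ✓ → 136
sample_id=21: ✓ → 110
conc_ppm_sum = 102 + 63 + 131 + 46 + 136 + 110 = 588

lake_sum=898, sea_sum=378, conc_ppm_sum=588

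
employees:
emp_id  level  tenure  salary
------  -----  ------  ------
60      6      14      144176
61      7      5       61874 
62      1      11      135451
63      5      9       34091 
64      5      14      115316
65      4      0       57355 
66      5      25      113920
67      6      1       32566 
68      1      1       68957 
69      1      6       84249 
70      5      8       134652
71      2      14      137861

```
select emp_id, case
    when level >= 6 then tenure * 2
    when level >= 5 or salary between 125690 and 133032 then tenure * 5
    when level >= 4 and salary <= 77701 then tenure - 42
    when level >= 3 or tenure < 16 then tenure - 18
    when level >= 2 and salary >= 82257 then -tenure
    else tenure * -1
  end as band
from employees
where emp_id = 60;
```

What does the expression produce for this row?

28

emp_id = 60: level=6, tenure=14, salary=144176.
level >= 6 → true → 28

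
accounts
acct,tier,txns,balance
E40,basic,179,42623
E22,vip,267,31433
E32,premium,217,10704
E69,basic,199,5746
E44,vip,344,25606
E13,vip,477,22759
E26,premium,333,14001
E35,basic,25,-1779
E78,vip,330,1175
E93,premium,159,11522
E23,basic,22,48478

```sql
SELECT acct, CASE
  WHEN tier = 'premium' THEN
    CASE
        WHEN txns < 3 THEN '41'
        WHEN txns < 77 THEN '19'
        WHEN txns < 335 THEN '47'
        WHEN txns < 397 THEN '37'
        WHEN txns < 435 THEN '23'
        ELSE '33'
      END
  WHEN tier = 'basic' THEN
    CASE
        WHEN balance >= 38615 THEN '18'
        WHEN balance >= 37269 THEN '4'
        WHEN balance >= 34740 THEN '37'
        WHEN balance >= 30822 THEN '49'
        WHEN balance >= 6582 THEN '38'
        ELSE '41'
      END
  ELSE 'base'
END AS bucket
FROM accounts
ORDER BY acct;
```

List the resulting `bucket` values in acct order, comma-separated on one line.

base, base, 18, 47, 47, 41, 18, base, 41, base, 47

acct=E13: tier='vip' → outer ELSE → base
acct=E22: tier='vip' → outer ELSE → base
acct=E23: tier='basic' → inner[balance >= 38615] → 18
acct=E26: tier='premium' → inner[txns < 335] → 47
acct=E32: tier='premium' → inner[txns < 335] → 47
acct=E35: tier='basic' → inner[ELSE] → 41
acct=E40: tier='basic' → inner[balance >= 38615] → 18
acct=E44: tier='vip' → outer ELSE → base
acct=E69: tier='basic' → inner[ELSE] → 41
acct=E78: tier='vip' → outer ELSE → base
acct=E93: tier='premium' → inner[txns < 335] → 47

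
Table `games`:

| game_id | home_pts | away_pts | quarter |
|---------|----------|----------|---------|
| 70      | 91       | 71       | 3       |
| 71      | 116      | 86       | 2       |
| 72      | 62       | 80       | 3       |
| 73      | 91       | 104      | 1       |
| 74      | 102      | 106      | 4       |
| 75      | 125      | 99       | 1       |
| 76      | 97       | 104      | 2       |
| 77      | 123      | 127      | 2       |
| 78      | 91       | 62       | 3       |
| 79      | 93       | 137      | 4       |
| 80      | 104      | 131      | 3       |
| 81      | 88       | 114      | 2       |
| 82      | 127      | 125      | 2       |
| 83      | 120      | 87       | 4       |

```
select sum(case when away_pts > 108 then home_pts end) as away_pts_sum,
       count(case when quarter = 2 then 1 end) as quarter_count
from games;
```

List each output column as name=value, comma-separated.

away_pts_sum=535, quarter_count=5

[away_pts_sum: away_pts > 108]
game_id=70: ✗
game_id=71: ✗
game_id=72: ✗
game_id=73: ✗
game_id=74: ✗
game_id=75: ✗
game_id=76: ✗
game_id=77: ✓ → 123
game_id=78: ✗
game_id=79: ✓ → 93
game_id=80: ✓ → 104
game_id=81: ✓ → 88
game_id=82: ✓ → 127
game_id=83: ✗
away_pts_sum = 123 + 93 + 104 + 88 + 127 = 535
—
[quarter_count: quarter = 2]
game_id=70: ✗
game_id=71: ✓ → 1
game_id=72: ✗
game_id=73: ✗
game_id=74: ✗
game_id=75: ✗
game_id=76: ✓ → 1
game_id=77: ✓ → 1
game_id=78: ✗
game_id=79: ✗
game_id=80: ✗
game_id=81: ✓ → 1
game_id=82: ✓ → 1
game_id=83: ✗
quarter_count = COUNT(1, 1, 1, 1, 1) = 5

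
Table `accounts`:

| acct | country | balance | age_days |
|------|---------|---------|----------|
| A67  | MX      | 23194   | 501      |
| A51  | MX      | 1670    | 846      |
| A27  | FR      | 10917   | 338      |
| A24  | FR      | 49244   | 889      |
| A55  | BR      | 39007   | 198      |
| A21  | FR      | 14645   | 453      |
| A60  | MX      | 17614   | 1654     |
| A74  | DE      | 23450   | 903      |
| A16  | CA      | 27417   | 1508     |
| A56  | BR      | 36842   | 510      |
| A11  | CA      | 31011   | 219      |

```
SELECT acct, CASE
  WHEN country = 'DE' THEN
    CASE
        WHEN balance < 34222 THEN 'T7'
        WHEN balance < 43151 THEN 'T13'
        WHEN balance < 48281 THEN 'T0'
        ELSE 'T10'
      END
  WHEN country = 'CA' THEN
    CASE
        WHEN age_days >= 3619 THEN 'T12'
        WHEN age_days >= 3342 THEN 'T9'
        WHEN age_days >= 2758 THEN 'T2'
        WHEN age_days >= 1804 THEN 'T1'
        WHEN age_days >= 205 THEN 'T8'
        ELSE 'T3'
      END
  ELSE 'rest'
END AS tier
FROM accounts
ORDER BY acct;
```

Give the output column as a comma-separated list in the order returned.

T8, T8, rest, rest, rest, rest, rest, rest, rest, rest, T7

acct=A11: country='CA' → inner[age_days >= 205] → T8
acct=A16: country='CA' → inner[age_days >= 205] → T8
acct=A21: country='FR' → outer ELSE → rest
acct=A24: country='FR' → outer ELSE → rest
acct=A27: country='FR' → outer ELSE → rest
acct=A51: country='MX' → outer ELSE → rest
acct=A55: country='BR' → outer ELSE → rest
acct=A56: country='BR' → outer ELSE → rest
acct=A60: country='MX' → outer ELSE → rest
acct=A67: country='MX' → outer ELSE → rest
acct=A74: country='DE' → inner[balance < 34222] → T7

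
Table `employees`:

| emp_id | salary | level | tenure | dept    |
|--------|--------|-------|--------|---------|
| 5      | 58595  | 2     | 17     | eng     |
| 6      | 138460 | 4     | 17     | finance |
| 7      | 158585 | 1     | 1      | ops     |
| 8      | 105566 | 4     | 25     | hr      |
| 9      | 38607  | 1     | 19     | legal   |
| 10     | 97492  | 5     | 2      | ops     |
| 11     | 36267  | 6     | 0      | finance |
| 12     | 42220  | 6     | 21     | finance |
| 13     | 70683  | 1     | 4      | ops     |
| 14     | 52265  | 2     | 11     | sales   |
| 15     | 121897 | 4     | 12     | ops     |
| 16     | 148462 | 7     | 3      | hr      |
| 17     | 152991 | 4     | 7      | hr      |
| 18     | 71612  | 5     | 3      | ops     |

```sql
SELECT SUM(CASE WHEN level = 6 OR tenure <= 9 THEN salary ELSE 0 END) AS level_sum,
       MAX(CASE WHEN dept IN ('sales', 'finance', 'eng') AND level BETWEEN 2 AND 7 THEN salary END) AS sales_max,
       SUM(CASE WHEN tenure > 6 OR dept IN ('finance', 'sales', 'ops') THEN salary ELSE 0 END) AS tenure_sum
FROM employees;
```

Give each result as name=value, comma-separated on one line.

[level_sum: level = 6 OR tenure <= 9]
emp_id=5: ✗
emp_id=6: ✗
emp_id=7: ✓ → 158585
emp_id=8: ✗
emp_id=9: ✗
emp_id=10: ✓ → 97492
emp_id=11: ✓ → 36267
emp_id=12: ✓ → 42220
emp_id=13: ✓ → 70683
emp_id=14: ✗
emp_id=15: ✗
emp_id=16: ✓ → 148462
emp_id=17: ✓ → 152991
emp_id=18: ✓ → 71612
level_sum = 158585 + 97492 + 36267 + 42220 + 70683 + 148462 + 152991 + 71612 = 778312
—
[sales_max: dept IN ('sales', 'finance', 'eng') AND level BETWEEN 2 AND 7]
emp_id=5: ✓ → 58595
emp_id=6: ✓ → 138460
emp_id=7: ✗
emp_id=8: ✗
emp_id=9: ✗
emp_id=10: ✗
emp_id=11: ✓ → 36267
emp_id=12: ✓ → 42220
emp_id=13: ✗
emp_id=14: ✓ → 52265
emp_id=15: ✗
emp_id=16: ✗
emp_id=17: ✗
emp_id=18: ✗
sales_max = MAX(58595, 138460, 36267, 42220, 52265) = 138460
—
[tenure_sum: tenure > 6 OR dept IN ('finance', 'sales', 'ops')]
emp_id=5: ✓ → 58595
emp_id=6: ✓ → 138460
emp_id=7: ✓ → 158585
emp_id=8: ✓ → 105566
emp_id=9: ✓ → 38607
emp_id=10: ✓ → 97492
emp_id=11: ✓ → 36267
emp_id=12: ✓ → 42220
emp_id=13: ✓ → 70683
emp_id=14: ✓ → 52265
emp_id=15: ✓ → 121897
emp_id=16: ✗
emp_id=17: ✓ → 152991
emp_id=18: ✓ → 71612
tenure_sum = 58595 + 138460 + 158585 + 105566 + 38607 + 97492 + 36267 + 42220 + 70683 + 52265 + 121897 + 152991 + 71612 = 1145240

level_sum=778312, sales_max=138460, tenure_sum=1145240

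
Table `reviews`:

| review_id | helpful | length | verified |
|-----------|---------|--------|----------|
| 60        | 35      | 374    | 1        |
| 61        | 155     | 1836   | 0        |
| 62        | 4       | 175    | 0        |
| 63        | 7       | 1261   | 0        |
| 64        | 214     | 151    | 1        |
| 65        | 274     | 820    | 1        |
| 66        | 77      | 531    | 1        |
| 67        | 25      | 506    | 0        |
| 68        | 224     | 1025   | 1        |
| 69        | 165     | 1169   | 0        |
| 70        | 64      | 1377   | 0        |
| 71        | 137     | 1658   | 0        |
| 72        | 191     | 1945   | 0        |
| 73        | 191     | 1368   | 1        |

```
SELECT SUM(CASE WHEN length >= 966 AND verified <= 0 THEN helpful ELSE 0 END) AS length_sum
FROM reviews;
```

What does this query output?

719

review_id=60: ✗
review_id=61: ✓ → 155
review_id=62: ✗
review_id=63: ✓ → 7
review_id=64: ✗
review_id=65: ✗
review_id=66: ✗
review_id=67: ✗
review_id=68: ✗
review_id=69: ✓ → 165
review_id=70: ✓ → 64
review_id=71: ✓ → 137
review_id=72: ✓ → 191
review_id=73: ✗
length_sum = 155 + 7 + 165 + 64 + 137 + 191 = 719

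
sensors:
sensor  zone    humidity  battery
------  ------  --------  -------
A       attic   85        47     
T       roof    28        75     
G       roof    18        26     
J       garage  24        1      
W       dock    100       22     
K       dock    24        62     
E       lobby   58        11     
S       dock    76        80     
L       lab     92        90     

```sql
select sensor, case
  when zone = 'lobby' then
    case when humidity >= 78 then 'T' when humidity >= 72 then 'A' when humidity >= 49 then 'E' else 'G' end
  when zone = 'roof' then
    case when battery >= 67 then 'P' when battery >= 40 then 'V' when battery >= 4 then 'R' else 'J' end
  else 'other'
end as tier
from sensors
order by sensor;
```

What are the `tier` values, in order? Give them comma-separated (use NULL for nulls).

sensor=A: zone='attic' → outer ELSE → other
sensor=E: zone='lobby' → inner[humidity >= 49] → E
sensor=G: zone='roof' → inner[battery >= 4] → R
sensor=J: zone='garage' → outer ELSE → other
sensor=K: zone='dock' → outer ELSE → other
sensor=L: zone='lab' → outer ELSE → other
sensor=S: zone='dock' → outer ELSE → other
sensor=T: zone='roof' → inner[battery >= 67] → P
sensor=W: zone='dock' → outer ELSE → other

other, E, R, other, other, other, other, P, other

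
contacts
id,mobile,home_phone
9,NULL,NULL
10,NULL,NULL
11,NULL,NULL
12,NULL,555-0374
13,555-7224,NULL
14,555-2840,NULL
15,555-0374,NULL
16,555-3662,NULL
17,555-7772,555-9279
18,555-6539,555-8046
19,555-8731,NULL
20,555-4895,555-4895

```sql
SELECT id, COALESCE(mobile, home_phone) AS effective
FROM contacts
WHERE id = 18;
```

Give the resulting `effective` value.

555-6539

id = 18: mobile=555-6539, home_phone=555-8046.
mobile=555-6539 → 555-6539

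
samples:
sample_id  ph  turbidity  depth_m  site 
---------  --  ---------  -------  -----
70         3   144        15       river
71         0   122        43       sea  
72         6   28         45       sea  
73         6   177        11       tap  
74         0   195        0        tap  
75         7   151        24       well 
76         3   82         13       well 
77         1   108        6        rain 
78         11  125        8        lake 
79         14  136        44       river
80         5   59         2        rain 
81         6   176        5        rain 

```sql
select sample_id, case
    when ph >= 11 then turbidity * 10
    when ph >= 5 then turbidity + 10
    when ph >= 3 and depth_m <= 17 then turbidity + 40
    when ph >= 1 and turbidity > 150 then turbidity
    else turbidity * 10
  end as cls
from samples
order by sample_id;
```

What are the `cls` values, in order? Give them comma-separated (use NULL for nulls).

sample_id=70: ph >= 3 and depth_m <= 17 → 184
sample_id=71: ELSE → 1220
sample_id=72: ph >= 5 → 38
sample_id=73: ph >= 5 → 187
sample_id=74: ELSE → 1950
sample_id=75: ph >= 5 → 161
sample_id=76: ph >= 3 and depth_m <= 17 → 122
sample_id=77: ELSE → 1080
sample_id=78: ph >= 11 → 1250
sample_id=79: ph >= 11 → 1360
sample_id=80: ph >= 5 → 69
sample_id=81: ph >= 5 → 186

184, 1220, 38, 187, 1950, 161, 122, 1080, 1250, 1360, 69, 186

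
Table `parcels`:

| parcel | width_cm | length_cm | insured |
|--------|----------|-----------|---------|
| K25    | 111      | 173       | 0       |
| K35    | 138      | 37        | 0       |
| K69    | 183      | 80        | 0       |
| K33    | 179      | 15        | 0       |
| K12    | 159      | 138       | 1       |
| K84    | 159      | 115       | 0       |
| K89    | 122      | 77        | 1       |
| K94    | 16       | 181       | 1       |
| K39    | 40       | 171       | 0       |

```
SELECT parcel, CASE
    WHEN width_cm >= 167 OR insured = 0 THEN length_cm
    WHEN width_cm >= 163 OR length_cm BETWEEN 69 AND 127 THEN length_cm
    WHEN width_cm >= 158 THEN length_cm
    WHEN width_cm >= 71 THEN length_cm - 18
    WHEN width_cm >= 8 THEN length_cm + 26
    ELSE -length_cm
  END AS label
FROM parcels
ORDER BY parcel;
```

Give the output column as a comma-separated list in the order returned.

138, 173, 15, 37, 171, 80, 115, 77, 207

parcel=K12: width_cm >= 158 → 138
parcel=K25: width_cm >= 167 OR insured = 0 → 173
parcel=K33: width_cm >= 167 OR insured = 0 → 15
parcel=K35: width_cm >= 167 OR insured = 0 → 37
parcel=K39: width_cm >= 167 OR insured = 0 → 171
parcel=K69: width_cm >= 167 OR insured = 0 → 80
parcel=K84: width_cm >= 167 OR insured = 0 → 115
parcel=K89: width_cm >= 163 OR length_cm BETWEEN 69 AND 127 → 77
parcel=K94: width_cm >= 8 → 207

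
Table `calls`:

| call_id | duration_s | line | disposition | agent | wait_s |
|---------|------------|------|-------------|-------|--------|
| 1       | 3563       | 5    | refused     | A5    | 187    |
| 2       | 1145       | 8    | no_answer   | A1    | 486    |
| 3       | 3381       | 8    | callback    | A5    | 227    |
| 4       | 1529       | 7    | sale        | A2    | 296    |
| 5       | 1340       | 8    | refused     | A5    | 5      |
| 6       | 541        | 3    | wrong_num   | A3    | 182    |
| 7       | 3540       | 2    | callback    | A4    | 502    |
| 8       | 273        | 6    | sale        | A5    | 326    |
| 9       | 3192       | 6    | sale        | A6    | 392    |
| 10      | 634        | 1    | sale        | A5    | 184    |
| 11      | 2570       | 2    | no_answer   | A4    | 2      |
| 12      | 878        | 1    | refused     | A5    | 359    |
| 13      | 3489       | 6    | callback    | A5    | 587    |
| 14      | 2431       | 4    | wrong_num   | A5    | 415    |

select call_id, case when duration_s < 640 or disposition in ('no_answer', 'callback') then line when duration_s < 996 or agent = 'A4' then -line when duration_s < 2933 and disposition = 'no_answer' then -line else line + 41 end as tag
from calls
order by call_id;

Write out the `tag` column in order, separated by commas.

46, 8, 8, 48, 49, 3, 2, 6, 47, 1, 2, -1, 6, 45

call_id=1: ELSE → 46
call_id=2: duration_s < 640 or disposition in ('no_answer', 'callback') → 8
call_id=3: duration_s < 640 or disposition in ('no_answer', 'callback') → 8
call_id=4: ELSE → 48
call_id=5: ELSE → 49
call_id=6: duration_s < 640 or disposition in ('no_answer', 'callback') → 3
call_id=7: duration_s < 640 or disposition in ('no_answer', 'callback') → 2
call_id=8: duration_s < 640 or disposition in ('no_answer', 'callback') → 6
call_id=9: ELSE → 47
call_id=10: duration_s < 640 or disposition in ('no_answer', 'callback') → 1
call_id=11: duration_s < 640 or disposition in ('no_answer', 'callback') → 2
call_id=12: duration_s < 996 or agent = 'A4' → -1
call_id=13: duration_s < 640 or disposition in ('no_answer', 'callback') → 6
call_id=14: ELSE → 45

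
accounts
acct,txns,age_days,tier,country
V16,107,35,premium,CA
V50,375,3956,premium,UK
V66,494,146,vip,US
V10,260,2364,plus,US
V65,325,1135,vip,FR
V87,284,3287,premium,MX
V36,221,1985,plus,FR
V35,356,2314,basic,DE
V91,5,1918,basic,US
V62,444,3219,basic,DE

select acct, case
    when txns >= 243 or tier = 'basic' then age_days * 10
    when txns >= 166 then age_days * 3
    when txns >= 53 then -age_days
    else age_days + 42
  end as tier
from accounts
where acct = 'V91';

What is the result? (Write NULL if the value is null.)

19180

acct = V91: txns=5, age_days=1918, tier=basic, country=US.
txns >= 243 or tier = 'basic' → true → 19180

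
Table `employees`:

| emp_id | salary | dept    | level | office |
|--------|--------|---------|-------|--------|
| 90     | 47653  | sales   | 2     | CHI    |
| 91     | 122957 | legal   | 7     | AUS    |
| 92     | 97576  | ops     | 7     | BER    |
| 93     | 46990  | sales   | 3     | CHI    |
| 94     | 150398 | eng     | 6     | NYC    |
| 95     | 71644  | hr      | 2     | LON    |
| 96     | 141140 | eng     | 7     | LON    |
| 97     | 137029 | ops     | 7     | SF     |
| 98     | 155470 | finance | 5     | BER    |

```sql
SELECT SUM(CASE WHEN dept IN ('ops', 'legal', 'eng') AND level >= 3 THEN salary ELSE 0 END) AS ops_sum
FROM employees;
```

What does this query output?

emp_id=90: ✗
emp_id=91: ✓ → 122957
emp_id=92: ✓ → 97576
emp_id=93: ✗
emp_id=94: ✓ → 150398
emp_id=95: ✗
emp_id=96: ✓ → 141140
emp_id=97: ✓ → 137029
emp_id=98: ✗
ops_sum = 122957 + 97576 + 150398 + 141140 + 137029 = 649100

649100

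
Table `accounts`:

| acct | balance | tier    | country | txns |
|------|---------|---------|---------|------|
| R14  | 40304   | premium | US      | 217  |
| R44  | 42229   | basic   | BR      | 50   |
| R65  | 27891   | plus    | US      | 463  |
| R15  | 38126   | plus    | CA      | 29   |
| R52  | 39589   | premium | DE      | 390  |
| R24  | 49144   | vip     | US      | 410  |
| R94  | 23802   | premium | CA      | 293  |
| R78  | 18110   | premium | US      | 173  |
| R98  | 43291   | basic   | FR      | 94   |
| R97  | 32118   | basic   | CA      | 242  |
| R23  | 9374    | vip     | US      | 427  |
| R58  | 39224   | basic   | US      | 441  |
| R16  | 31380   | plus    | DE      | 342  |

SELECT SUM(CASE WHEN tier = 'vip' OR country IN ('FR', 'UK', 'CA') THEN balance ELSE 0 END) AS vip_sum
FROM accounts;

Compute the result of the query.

acct=R14: ✗
acct=R44: ✗
acct=R65: ✗
acct=R15: ✓ → 38126
acct=R52: ✗
acct=R24: ✓ → 49144
acct=R94: ✓ → 23802
acct=R78: ✗
acct=R98: ✓ → 43291
acct=R97: ✓ → 32118
acct=R23: ✓ → 9374
acct=R58: ✗
acct=R16: ✗
vip_sum = 38126 + 49144 + 23802 + 43291 + 32118 + 9374 = 195855

195855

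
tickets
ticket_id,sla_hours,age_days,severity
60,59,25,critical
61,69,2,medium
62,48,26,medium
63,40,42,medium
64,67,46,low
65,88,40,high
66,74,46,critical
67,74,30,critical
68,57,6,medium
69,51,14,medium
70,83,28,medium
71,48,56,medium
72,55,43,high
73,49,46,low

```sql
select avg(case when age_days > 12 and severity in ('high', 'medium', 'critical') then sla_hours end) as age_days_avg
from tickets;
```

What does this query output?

62

ticket_id=60: ✓ → 59
ticket_id=61: ✗
ticket_id=62: ✓ → 48
ticket_id=63: ✓ → 40
ticket_id=64: ✗
ticket_id=65: ✓ → 88
ticket_id=66: ✓ → 74
ticket_id=67: ✓ → 74
ticket_id=68: ✗
ticket_id=69: ✓ → 51
ticket_id=70: ✓ → 83
ticket_id=71: ✓ → 48
ticket_id=72: ✓ → 55
ticket_id=73: ✗
age_days_avg = (59 + 48 + 40 + 88 + 74 + 74 + 51 + 83 + 48 + 55) / 10 = 62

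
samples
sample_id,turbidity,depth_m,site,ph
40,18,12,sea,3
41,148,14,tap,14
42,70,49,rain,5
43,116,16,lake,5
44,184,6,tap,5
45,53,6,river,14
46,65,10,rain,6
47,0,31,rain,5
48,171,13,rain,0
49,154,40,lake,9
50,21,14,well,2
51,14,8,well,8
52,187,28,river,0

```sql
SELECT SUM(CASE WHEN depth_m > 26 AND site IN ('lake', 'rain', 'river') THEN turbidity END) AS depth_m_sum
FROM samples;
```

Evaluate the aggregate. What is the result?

411

sample_id=40: ✗
sample_id=41: ✗
sample_id=42: ✓ → 70
sample_id=43: ✗
sample_id=44: ✗
sample_id=45: ✗
sample_id=46: ✗
sample_id=47: ✓ → 0
sample_id=48: ✗
sample_id=49: ✓ → 154
sample_id=50: ✗
sample_id=51: ✗
sample_id=52: ✓ → 187
depth_m_sum = 70 + 154 + 187 = 411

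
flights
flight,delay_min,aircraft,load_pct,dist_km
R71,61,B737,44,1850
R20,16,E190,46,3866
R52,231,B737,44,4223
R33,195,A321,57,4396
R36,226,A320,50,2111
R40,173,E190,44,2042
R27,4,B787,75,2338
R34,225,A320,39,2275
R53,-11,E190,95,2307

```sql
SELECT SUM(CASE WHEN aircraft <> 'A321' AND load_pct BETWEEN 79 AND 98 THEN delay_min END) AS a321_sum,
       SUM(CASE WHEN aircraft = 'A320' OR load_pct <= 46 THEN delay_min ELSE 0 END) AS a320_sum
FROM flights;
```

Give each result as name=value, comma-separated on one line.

a321_sum=-11, a320_sum=932

[a321_sum: aircraft <> 'A321' AND load_pct BETWEEN 79 AND 98]
flight=R71: ✗
flight=R20: ✗
flight=R52: ✗
flight=R33: ✗
flight=R36: ✗
flight=R40: ✗
flight=R27: ✗
flight=R34: ✗
flight=R53: ✓ → -11
a321_sum = -11
—
[a320_sum: aircraft = 'A320' OR load_pct <= 46]
flight=R71: ✓ → 61
flight=R20: ✓ → 16
flight=R52: ✓ → 231
flight=R33: ✗
flight=R36: ✓ → 226
flight=R40: ✓ → 173
flight=R27: ✗
flight=R34: ✓ → 225
flight=R53: ✗
a320_sum = 61 + 16 + 231 + 226 + 173 + 225 = 932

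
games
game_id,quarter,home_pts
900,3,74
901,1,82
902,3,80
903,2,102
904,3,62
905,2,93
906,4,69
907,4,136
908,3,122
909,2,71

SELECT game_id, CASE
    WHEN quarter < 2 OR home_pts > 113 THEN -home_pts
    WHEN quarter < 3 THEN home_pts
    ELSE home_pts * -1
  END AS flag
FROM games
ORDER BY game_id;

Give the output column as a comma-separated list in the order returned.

game_id=900: ELSE → -74
game_id=901: quarter < 2 OR home_pts > 113 → -82
game_id=902: ELSE → -80
game_id=903: quarter < 3 → 102
game_id=904: ELSE → -62
game_id=905: quarter < 3 → 93
game_id=906: ELSE → -69
game_id=907: quarter < 2 OR home_pts > 113 → -136
game_id=908: quarter < 2 OR home_pts > 113 → -122
game_id=909: quarter < 3 → 71

-74, -82, -80, 102, -62, 93, -69, -136, -122, 71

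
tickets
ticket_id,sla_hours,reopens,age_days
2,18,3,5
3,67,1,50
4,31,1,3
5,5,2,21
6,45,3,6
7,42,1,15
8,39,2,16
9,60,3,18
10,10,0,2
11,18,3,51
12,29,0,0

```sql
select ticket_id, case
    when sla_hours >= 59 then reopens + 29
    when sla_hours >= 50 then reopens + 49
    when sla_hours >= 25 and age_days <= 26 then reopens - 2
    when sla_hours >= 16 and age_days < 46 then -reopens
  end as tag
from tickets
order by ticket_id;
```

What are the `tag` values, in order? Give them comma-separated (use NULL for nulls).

-3, 30, -1, NULL, 1, -1, 0, 32, NULL, NULL, -2

ticket_id=2: sla_hours >= 16 and age_days < 46 → -3
ticket_id=3: sla_hours >= 59 → 30
ticket_id=4: sla_hours >= 25 and age_days <= 26 → -1
ticket_id=5: (no match → NULL) → NULL
ticket_id=6: sla_hours >= 25 and age_days <= 26 → 1
ticket_id=7: sla_hours >= 25 and age_days <= 26 → -1
ticket_id=8: sla_hours >= 25 and age_days <= 26 → 0
ticket_id=9: sla_hours >= 59 → 32
ticket_id=10: (no match → NULL) → NULL
ticket_id=11: (no match → NULL) → NULL
ticket_id=12: sla_hours >= 25 and age_days <= 26 → -2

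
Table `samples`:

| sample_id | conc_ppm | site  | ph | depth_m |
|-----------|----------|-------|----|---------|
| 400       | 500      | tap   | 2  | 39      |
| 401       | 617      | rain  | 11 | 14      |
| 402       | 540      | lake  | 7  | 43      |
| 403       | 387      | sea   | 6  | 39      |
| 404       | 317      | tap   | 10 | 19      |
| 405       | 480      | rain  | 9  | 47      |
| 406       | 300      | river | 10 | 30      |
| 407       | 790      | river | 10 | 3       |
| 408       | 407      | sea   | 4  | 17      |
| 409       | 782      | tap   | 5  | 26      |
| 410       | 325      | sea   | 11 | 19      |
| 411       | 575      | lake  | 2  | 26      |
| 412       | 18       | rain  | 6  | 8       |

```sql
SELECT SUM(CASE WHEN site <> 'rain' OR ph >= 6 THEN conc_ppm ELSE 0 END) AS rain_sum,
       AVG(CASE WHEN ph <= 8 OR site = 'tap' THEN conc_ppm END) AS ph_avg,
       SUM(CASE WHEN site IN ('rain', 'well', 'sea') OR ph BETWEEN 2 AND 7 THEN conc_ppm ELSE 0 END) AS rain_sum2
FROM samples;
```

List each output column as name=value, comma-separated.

rain_sum=6038, ph_avg=440.75, rain_sum2=4631

[rain_sum: site <> 'rain' OR ph >= 6]
sample_id=400: ✓ → 500
sample_id=401: ✓ → 617
sample_id=402: ✓ → 540
sample_id=403: ✓ → 387
sample_id=404: ✓ → 317
sample_id=405: ✓ → 480
sample_id=406: ✓ → 300
sample_id=407: ✓ → 790
sample_id=408: ✓ → 407
sample_id=409: ✓ → 782
sample_id=410: ✓ → 325
sample_id=411: ✓ → 575
sample_id=412: ✓ → 18
rain_sum = 500 + 617 + 540 + 387 + 317 + 480 + 300 + 790 + 407 + 782 + 325 + 575 + 18 = 6038
—
[ph_avg: ph <= 8 OR site = 'tap']
sample_id=400: ✓ → 500
sample_id=401: ✗
sample_id=402: ✓ → 540
sample_id=403: ✓ → 387
sample_id=404: ✓ → 317
sample_id=405: ✗
sample_id=406: ✗
sample_id=407: ✗
sample_id=408: ✓ → 407
sample_id=409: ✓ → 782
sample_id=410: ✗
sample_id=411: ✓ → 575
sample_id=412: ✓ → 18
ph_avg = (500 + 540 + 387 + 317 + 407 + 782 + 575 + 18) / 8 = 440.75
—
[rain_sum2: site IN ('rain', 'well', 'sea') OR ph BETWEEN 2 AND 7]
sample_id=400: ✓ → 500
sample_id=401: ✓ → 617
sample_id=402: ✓ → 540
sample_id=403: ✓ → 387
sample_id=404: ✗
sample_id=405: ✓ → 480
sample_id=406: ✗
sample_id=407: ✗
sample_id=408: ✓ → 407
sample_id=409: ✓ → 782
sample_id=410: ✓ → 325
sample_id=411: ✓ → 575
sample_id=412: ✓ → 18
rain_sum2 = 500 + 617 + 540 + 387 + 480 + 407 + 782 + 325 + 575 + 18 = 4631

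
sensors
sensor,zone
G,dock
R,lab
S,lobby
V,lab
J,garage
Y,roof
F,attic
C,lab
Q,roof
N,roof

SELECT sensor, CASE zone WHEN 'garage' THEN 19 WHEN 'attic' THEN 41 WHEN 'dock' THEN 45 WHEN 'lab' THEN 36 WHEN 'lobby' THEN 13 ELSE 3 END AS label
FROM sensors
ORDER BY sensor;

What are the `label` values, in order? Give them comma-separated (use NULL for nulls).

36, 41, 45, 19, 3, 3, 36, 13, 36, 3

sensor=C: zone='lab' → 36
sensor=F: zone='attic' → 41
sensor=G: zone='dock' → 45
sensor=J: zone='garage' → 19
sensor=N: ELSE → 3
sensor=Q: ELSE → 3
sensor=R: zone='lab' → 36
sensor=S: zone='lobby' → 13
sensor=V: zone='lab' → 36
sensor=Y: ELSE → 3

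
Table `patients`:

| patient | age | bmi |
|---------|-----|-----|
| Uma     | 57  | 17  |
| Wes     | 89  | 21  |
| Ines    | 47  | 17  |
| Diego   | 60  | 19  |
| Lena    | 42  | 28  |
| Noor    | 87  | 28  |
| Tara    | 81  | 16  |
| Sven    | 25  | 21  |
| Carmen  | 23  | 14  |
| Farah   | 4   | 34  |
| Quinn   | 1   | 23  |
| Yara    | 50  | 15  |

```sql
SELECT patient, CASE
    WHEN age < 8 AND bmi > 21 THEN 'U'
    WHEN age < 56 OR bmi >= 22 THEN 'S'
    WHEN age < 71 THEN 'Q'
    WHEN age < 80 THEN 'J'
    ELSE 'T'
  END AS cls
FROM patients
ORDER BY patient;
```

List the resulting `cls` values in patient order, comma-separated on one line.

S, Q, U, S, S, S, U, S, T, Q, T, S

patient=Carmen: age < 56 OR bmi >= 22 → S
patient=Diego: age < 71 → Q
patient=Farah: age < 8 AND bmi > 21 → U
patient=Ines: age < 56 OR bmi >= 22 → S
patient=Lena: age < 56 OR bmi >= 22 → S
patient=Noor: age < 56 OR bmi >= 22 → S
patient=Quinn: age < 8 AND bmi > 21 → U
patient=Sven: age < 56 OR bmi >= 22 → S
patient=Tara: ELSE → T
patient=Uma: age < 71 → Q
patient=Wes: ELSE → T
patient=Yara: age < 56 OR bmi >= 22 → S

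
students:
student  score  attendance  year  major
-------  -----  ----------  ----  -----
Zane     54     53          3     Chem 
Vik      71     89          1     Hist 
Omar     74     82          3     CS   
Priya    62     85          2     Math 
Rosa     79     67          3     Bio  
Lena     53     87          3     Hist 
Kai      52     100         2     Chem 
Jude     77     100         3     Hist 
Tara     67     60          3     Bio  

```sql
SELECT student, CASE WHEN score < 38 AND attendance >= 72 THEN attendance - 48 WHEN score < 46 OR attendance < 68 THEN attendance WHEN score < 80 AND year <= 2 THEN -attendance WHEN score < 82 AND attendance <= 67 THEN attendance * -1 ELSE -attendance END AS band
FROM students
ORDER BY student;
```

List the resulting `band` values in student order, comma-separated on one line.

-100, -100, -87, -82, -85, 67, 60, -89, 53

student=Jude: ELSE → -100
student=Kai: score < 80 AND year <= 2 → -100
student=Lena: ELSE → -87
student=Omar: ELSE → -82
student=Priya: score < 80 AND year <= 2 → -85
student=Rosa: score < 46 OR attendance < 68 → 67
student=Tara: score < 46 OR attendance < 68 → 60
student=Vik: score < 80 AND year <= 2 → -89
student=Zane: score < 46 OR attendance < 68 → 53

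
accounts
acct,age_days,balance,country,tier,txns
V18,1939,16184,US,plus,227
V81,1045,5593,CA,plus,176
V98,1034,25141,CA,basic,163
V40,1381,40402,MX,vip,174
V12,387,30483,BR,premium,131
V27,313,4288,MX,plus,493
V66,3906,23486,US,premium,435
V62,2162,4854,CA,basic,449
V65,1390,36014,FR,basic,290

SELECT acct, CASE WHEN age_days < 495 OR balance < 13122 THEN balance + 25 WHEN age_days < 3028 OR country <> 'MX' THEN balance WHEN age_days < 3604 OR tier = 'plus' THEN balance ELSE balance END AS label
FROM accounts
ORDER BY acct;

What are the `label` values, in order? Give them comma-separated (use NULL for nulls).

30508, 16184, 4313, 40402, 4879, 36014, 23486, 5618, 25141

acct=V12: age_days < 495 OR balance < 13122 → 30508
acct=V18: age_days < 3028 OR country <> 'MX' → 16184
acct=V27: age_days < 495 OR balance < 13122 → 4313
acct=V40: age_days < 3028 OR country <> 'MX' → 40402
acct=V62: age_days < 495 OR balance < 13122 → 4879
acct=V65: age_days < 3028 OR country <> 'MX' → 36014
acct=V66: age_days < 3028 OR country <> 'MX' → 23486
acct=V81: age_days < 495 OR balance < 13122 → 5618
acct=V98: age_days < 3028 OR country <> 'MX' → 25141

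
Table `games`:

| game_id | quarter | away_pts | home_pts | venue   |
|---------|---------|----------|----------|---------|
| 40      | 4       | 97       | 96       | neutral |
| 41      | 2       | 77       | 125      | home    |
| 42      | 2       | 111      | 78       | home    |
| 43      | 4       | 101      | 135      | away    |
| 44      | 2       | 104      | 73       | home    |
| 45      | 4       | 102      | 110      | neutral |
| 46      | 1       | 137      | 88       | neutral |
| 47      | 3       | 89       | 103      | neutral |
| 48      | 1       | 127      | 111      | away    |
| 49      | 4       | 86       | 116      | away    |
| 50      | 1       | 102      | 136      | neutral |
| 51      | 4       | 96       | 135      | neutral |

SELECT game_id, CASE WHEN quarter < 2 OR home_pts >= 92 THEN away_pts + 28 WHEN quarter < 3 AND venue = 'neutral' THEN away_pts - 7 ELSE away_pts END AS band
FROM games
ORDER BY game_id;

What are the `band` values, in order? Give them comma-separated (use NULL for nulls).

125, 105, 111, 129, 104, 130, 165, 117, 155, 114, 130, 124

game_id=40: quarter < 2 OR home_pts >= 92 → 125
game_id=41: quarter < 2 OR home_pts >= 92 → 105
game_id=42: ELSE → 111
game_id=43: quarter < 2 OR home_pts >= 92 → 129
game_id=44: ELSE → 104
game_id=45: quarter < 2 OR home_pts >= 92 → 130
game_id=46: quarter < 2 OR home_pts >= 92 → 165
game_id=47: quarter < 2 OR home_pts >= 92 → 117
game_id=48: quarter < 2 OR home_pts >= 92 → 155
game_id=49: quarter < 2 OR home_pts >= 92 → 114
game_id=50: quarter < 2 OR home_pts >= 92 → 130
game_id=51: quarter < 2 OR home_pts >= 92 → 124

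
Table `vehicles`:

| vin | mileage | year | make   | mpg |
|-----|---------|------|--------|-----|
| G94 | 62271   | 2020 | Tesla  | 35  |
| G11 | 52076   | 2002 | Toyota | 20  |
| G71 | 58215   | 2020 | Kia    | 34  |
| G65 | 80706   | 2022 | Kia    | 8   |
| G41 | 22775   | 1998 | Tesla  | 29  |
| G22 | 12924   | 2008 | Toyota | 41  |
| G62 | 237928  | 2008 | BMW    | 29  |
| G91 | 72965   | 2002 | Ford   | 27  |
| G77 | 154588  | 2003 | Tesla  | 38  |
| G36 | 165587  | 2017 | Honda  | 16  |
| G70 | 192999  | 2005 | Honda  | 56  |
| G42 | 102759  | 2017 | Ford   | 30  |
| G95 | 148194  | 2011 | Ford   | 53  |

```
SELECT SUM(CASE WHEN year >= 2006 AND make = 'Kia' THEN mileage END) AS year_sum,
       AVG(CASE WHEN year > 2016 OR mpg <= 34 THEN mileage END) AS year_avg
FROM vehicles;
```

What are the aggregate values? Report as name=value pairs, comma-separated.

[year_sum: year >= 2006 AND make = 'Kia']
vin=G94: ✗
vin=G11: ✗
vin=G71: ✓ → 58215
vin=G65: ✓ → 80706
vin=G41: ✗
vin=G22: ✗
vin=G62: ✗
vin=G91: ✗
vin=G77: ✗
vin=G36: ✗
vin=G70: ✗
vin=G42: ✗
vin=G95: ✗
year_sum = 58215 + 80706 = 138921
—
[year_avg: year > 2016 OR mpg <= 34]
vin=G94: ✓ → 62271
vin=G11: ✓ → 52076
vin=G71: ✓ → 58215
vin=G65: ✓ → 80706
vin=G41: ✓ → 22775
vin=G22: ✗
vin=G62: ✓ → 237928
vin=G91: ✓ → 72965
vin=G77: ✗
vin=G36: ✓ → 165587
vin=G70: ✗
vin=G42: ✓ → 102759
vin=G95: ✗
year_avg = (62271 + 52076 + 58215 + 80706 + 22775 + 237928 + 72965 + 165587 + 102759) / 9 = 95031.3333333333

year_sum=138921, year_avg=95031.3333333333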